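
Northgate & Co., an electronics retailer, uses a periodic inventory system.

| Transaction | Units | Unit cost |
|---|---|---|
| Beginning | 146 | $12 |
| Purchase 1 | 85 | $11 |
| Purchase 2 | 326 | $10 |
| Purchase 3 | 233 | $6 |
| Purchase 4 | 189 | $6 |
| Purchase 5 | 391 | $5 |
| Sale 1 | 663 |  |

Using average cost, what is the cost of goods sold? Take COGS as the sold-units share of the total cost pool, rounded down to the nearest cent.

COGS = $5,049.44

Sale 1, sell 663: 663/1370 × $10,434.00 → $5,049.44
Ending inventory (cost pool remaining) = $5,384.56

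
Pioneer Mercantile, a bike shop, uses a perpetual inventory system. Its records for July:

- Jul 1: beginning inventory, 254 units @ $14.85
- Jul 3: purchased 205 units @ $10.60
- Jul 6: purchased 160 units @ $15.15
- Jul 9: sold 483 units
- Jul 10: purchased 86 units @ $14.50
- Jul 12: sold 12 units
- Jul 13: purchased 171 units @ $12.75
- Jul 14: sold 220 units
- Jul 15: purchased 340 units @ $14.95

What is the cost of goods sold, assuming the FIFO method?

COGS = $9,743.40

Jul 9, 483 sold [FIFO — oldest first]: 254 @ $14.85 + 205 @ $10.60 + 24 @ $15.15 = $6,308.50
Jul 12, 12 sold [FIFO — oldest first]: 12 @ $15.15 = $181.80
Jul 14, 220 sold [FIFO — oldest first]: 124 @ $15.15 + 86 @ $14.50 + 10 @ $12.75 = $3,253.10
Total COGS = $6,308.50 + $181.80 + $3,253.10 = $9,743.40
Ending inventory: 161 @ $12.75 + 340 @ $14.95 = $7,135.75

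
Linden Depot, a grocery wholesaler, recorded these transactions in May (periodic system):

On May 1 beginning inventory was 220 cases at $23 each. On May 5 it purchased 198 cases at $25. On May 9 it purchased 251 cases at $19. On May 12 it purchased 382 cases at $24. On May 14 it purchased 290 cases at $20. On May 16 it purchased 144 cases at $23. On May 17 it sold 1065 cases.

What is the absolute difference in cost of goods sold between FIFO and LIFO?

$1,216

FIFO COGS: 220 @ $23 + 198 @ $25 + 251 @ $19 + 382 @ $24 + 14 @ $20 = $24,227
LIFO COGS: 144 @ $23 + 290 @ $20 + 382 @ $24 + 249 @ $19 = $23,011
Difference = |$24,227 − $23,011| = $1,216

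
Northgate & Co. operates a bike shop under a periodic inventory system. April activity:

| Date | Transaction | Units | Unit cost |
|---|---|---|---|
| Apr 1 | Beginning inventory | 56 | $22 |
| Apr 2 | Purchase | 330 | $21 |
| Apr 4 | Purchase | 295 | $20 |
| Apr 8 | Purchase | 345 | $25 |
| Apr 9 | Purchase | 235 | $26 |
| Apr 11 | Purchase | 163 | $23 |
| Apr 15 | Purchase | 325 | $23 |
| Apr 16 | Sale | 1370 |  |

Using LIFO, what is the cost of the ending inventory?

Apr 16, 1370 sold [LIFO — newest first]: 325 @ $23 + 163 @ $23 + 235 @ $26 + 345 @ $25 + 295 @ $20 + 7 @ $21 = $32,006
Ending inventory: 56 @ $22 + 323 @ $21 = $8,015

Ending inventory = $8,015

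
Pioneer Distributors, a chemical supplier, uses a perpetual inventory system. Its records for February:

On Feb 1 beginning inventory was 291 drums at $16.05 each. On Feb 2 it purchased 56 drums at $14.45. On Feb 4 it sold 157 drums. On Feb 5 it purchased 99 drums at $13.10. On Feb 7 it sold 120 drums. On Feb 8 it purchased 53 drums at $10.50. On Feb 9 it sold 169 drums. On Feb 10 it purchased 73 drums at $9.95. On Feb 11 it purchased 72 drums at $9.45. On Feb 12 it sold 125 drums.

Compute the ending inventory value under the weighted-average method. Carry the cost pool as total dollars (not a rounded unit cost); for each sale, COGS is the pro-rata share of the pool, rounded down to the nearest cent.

Ending inventory = $788.83

After Feb 1: 291 on hand, pool $4,670.55 (≈ $16.0500 each)
After Feb 2: 347 on hand, pool $5,479.75 (≈ $15.7918 each)
Feb 4, sell 157: 157/347 × $5,479.75 → $2,479.31
After Feb 5: 289 on hand, pool $4,297.34 (≈ $14.8697 each)
Feb 7, sell 120: 120/289 × $4,297.34 → $1,784.36
After Feb 8: 222 on hand, pool $3,069.48 (≈ $13.8265 each)
Feb 9, sell 169: 169/222 × $3,069.48 → $2,336.67
After Feb 10: 126 on hand, pool $1,459.16 (≈ $11.5806 each)
After Feb 11: 198 on hand, pool $2,139.56 (≈ $10.8059 each)
Feb 12, sell 125: 125/198 × $2,139.56 → $1,350.73
Total COGS = $2,479.31 + $1,784.36 + $2,336.67 + $1,350.73 = $7,951.07
Ending inventory (cost pool remaining) = $788.83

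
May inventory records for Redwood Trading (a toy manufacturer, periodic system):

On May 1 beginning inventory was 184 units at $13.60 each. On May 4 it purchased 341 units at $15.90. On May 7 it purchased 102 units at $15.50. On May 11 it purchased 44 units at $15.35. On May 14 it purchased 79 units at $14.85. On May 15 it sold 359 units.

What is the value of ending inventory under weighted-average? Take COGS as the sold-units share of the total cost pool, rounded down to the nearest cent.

Ending inventory = $5,919.15

May 15, sell 359: 359/750 × $11,353.85 → $5,434.70
Ending inventory (cost pool remaining) = $5,919.15
Check: goods available $11,353.85 = COGS $5,434.70 + ending $5,919.15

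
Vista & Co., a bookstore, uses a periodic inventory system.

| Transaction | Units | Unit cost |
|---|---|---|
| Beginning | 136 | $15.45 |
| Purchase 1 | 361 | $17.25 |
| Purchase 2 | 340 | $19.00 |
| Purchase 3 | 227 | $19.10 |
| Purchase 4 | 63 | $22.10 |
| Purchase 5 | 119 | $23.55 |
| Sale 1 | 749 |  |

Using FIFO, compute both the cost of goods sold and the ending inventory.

COGS = $13,116.45; ending inventory = $10,202.45

Sale 1 (749) [FIFO — oldest first]: 136 @ $15.45 + 361 @ $17.25 + 252 @ $19.00 = $13,116.45
Ending inventory: 88 @ $19.00 + 227 @ $19.10 + 63 @ $22.10 + 119 @ $23.55 = $10,202.45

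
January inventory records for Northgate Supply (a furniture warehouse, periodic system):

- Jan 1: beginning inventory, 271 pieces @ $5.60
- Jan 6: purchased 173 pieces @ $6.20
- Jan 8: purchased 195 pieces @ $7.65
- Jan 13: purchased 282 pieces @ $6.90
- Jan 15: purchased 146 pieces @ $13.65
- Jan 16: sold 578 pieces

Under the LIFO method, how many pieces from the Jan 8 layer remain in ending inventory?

Jan 16, 578 sold [LIFO — newest first]: 146 @ $13.65 + 282 @ $6.90 + 150 @ $7.65 = $5,086.20
Ending inventory: 271 @ $5.60 + 173 @ $6.20 + 45 @ $7.65 = $2,934.45
Check: goods available $8,020.65 = COGS $5,086.20 + ending $2,934.45

45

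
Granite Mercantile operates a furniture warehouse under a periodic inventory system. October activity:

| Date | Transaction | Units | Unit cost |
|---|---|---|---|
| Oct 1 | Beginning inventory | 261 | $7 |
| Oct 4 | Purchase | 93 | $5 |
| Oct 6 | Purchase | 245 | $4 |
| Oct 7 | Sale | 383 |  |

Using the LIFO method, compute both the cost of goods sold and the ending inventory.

COGS = $1,760; ending inventory = $1,512

Oct 7, 383 sold [LIFO — newest first]: 245 @ $4 + 93 @ $5 + 45 @ $7 = $1,760
Ending inventory: 216 @ $7 = $1,512
Check: goods available $3,272 = COGS $1,760 + ending $1,512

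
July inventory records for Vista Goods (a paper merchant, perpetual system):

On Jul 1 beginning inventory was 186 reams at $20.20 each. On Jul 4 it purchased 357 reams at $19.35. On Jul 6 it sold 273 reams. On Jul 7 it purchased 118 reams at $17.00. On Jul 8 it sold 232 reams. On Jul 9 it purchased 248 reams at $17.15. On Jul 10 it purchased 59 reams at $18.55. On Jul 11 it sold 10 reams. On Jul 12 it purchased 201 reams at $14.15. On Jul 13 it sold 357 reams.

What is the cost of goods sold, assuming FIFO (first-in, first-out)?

Jul 6, 273 sold [FIFO — oldest first]: 186 @ $20.20 + 87 @ $19.35 = $5,440.65
Jul 8, 232 sold [FIFO — oldest first]: 232 @ $19.35 = $4,489.20
Jul 11, 10 sold [FIFO — oldest first]: 10 @ $19.35 = $193.50
Jul 13, 357 sold [FIFO — oldest first]: 28 @ $19.35 + 118 @ $17.00 + 211 @ $17.15 = $6,166.45
Total COGS = $5,440.65 + $4,489.20 + $193.50 + $6,166.45 = $16,289.80
Ending inventory: 37 @ $17.15 + 59 @ $18.55 + 201 @ $14.15 = $4,573.15

COGS = $16,289.80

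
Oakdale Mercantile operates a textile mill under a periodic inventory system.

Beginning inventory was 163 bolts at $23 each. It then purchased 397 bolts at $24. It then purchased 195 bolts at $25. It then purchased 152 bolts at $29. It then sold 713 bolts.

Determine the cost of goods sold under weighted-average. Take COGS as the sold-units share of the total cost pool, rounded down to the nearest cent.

COGS = $17,734.59

Sale 1, sell 713: 713/907 × $22,560.00 → $17,734.59
Ending inventory (cost pool remaining) = $4,825.41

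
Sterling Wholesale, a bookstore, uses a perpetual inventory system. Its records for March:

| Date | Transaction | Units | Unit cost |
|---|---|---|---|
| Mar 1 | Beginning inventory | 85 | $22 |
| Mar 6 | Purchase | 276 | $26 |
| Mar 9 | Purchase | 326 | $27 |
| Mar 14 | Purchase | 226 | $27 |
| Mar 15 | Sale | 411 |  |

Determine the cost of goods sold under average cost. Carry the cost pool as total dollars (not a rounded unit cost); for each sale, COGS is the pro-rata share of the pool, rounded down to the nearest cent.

COGS = $10,781.43

After Mar 1: 85 on hand, pool $1,870.00 (≈ $22.0000 each)
After Mar 6: 361 on hand, pool $9,046.00 (≈ $25.0582 each)
After Mar 9: 687 on hand, pool $17,848.00 (≈ $25.9796 each)
After Mar 14: 913 on hand, pool $23,950.00 (≈ $26.2322 each)
Mar 15, sell 411: 411/913 × $23,950.00 → $10,781.43
Ending inventory (cost pool remaining) = $13,168.57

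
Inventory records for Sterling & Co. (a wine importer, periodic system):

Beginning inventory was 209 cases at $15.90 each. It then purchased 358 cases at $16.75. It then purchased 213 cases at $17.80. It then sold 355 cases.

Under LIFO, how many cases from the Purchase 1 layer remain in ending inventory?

Sale 1 (355) [LIFO — newest first]: 213 @ $17.80 + 142 @ $16.75 = $6,169.90
Ending inventory: 209 @ $15.90 + 216 @ $16.75 = $6,941.10

216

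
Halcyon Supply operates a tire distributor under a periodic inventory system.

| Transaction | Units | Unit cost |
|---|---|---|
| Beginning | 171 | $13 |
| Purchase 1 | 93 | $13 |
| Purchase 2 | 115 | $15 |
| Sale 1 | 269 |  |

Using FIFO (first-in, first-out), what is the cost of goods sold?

Sale 1 (269) [FIFO — oldest first]: 171 @ $13 + 93 @ $13 + 5 @ $15 = $3,507
Ending inventory: 110 @ $15 = $1,650

COGS = $3,507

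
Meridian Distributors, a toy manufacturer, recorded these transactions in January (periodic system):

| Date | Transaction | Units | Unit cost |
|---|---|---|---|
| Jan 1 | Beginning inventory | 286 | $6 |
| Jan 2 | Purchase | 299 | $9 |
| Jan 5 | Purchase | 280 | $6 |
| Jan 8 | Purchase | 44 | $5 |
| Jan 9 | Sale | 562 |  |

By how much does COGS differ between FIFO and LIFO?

$158

FIFO COGS: 286 @ $6 + 276 @ $9 = $4,200
LIFO COGS: 44 @ $5 + 280 @ $6 + 238 @ $9 = $4,042
Difference = |$4,200 − $4,042| = $158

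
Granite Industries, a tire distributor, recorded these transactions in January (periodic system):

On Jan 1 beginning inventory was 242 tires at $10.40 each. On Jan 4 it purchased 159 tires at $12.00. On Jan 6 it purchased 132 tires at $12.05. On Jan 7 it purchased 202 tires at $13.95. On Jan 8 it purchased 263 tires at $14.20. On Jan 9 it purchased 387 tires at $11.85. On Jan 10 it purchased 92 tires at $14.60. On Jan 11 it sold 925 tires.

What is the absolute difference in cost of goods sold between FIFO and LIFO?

FIFO COGS: 242 @ $10.40 + 159 @ $12.00 + 132 @ $12.05 + 202 @ $13.95 + 190 @ $14.20 = $11,531.30
LIFO COGS: 92 @ $14.60 + 387 @ $11.85 + 263 @ $14.20 + 183 @ $13.95 = $12,216.60
Difference = |$11,531.30 − $12,216.60| = $685.30

$685.30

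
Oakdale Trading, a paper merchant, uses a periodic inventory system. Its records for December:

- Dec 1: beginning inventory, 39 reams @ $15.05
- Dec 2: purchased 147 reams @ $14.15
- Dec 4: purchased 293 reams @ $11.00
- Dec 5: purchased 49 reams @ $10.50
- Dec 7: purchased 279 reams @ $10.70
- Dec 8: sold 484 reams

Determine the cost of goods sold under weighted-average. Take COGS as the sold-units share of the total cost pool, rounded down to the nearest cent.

COGS = $5,631.55

Dec 8, sell 484: 484/807 × $9,389.80 → $5,631.55
Ending inventory (cost pool remaining) = $3,758.25
Check: goods available $9,389.80 = COGS $5,631.55 + ending $3,758.25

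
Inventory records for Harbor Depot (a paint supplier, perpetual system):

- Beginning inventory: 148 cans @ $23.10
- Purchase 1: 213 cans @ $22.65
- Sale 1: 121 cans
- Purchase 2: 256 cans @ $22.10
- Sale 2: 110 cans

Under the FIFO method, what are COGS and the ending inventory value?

COGS = $5,298.75; ending inventory = $8,602.10

Sale 1 (121) [FIFO — oldest first]: 121 @ $23.10 = $2,795.10
Sale 2 (110) [FIFO — oldest first]: 27 @ $23.10 + 83 @ $22.65 = $2,503.65
Total COGS = $2,795.10 + $2,503.65 = $5,298.75
Ending inventory: 130 @ $22.65 + 256 @ $22.10 = $8,602.10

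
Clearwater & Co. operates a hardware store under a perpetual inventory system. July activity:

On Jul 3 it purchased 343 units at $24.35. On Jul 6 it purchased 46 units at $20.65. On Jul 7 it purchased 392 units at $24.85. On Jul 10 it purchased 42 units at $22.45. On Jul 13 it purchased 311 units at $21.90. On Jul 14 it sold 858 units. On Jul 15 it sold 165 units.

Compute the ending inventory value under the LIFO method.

Ending inventory = $2,702.85

Jul 14, 858 sold [LIFO — newest first]: 311 @ $21.90 + 42 @ $22.45 + 392 @ $24.85 + 46 @ $20.65 + 67 @ $24.35 = $20,076.35
Jul 15, 165 sold [LIFO — newest first]: 165 @ $24.35 = $4,017.75
Total COGS = $20,076.35 + $4,017.75 = $24,094.10
Ending inventory: 111 @ $24.35 = $2,702.85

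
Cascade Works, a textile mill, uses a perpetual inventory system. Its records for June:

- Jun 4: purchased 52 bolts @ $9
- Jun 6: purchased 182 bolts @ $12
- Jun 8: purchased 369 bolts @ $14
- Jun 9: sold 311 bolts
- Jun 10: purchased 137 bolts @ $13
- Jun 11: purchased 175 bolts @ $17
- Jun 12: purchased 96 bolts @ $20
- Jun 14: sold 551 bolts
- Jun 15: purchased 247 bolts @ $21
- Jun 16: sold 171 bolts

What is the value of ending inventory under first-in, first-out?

Ending inventory = $4,725

Jun 9, 311 sold [FIFO — oldest first]: 52 @ $9 + 182 @ $12 + 77 @ $14 = $3,730
Jun 14, 551 sold [FIFO — oldest first]: 292 @ $14 + 137 @ $13 + 122 @ $17 = $7,943
Jun 16, 171 sold [FIFO — oldest first]: 53 @ $17 + 96 @ $20 + 22 @ $21 = $3,283
Total COGS = $3,730 + $7,943 + $3,283 = $14,956
Ending inventory: 225 @ $21 = $4,725
Check: goods available $19,681 = COGS $14,956 + ending $4,725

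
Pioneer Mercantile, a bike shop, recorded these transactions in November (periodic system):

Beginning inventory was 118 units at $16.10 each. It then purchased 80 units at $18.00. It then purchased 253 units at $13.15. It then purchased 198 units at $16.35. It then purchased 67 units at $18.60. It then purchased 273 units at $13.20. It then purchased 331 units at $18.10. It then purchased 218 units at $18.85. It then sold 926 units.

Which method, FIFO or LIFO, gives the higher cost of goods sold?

LIFO

FIFO COGS: 118 @ $16.10 + 80 @ $18.00 + 253 @ $13.15 + 198 @ $16.35 + 67 @ $18.60 + 210 @ $13.20 = $13,922.25
LIFO COGS: 218 @ $18.85 + 331 @ $18.10 + 273 @ $13.20 + 67 @ $18.60 + 37 @ $16.35 = $15,555.15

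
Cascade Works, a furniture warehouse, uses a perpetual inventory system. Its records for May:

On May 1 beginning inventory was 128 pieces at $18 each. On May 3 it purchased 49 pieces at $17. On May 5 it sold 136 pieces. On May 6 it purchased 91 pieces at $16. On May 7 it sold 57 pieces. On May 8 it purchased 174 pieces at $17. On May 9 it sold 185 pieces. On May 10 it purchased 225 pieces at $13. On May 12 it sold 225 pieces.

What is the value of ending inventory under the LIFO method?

May 5, 136 sold [LIFO — newest first]: 49 @ $17 + 87 @ $18 = $2,399
May 7, 57 sold [LIFO — newest first]: 57 @ $16 = $912
May 9, 185 sold [LIFO — newest first]: 174 @ $17 + 11 @ $16 = $3,134
May 12, 225 sold [LIFO — newest first]: 225 @ $13 = $2,925
Total COGS = $2,399 + $912 + $3,134 + $2,925 = $9,370
Ending inventory: 41 @ $18 + 23 @ $16 = $1,106

Ending inventory = $1,106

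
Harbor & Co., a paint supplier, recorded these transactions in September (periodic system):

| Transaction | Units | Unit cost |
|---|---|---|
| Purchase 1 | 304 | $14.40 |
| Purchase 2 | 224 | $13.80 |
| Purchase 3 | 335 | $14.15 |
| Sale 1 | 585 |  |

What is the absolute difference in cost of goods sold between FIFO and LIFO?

FIFO COGS: 304 @ $14.40 + 224 @ $13.80 + 57 @ $14.15 = $8,275.35
LIFO COGS: 335 @ $14.15 + 224 @ $13.80 + 26 @ $14.40 = $8,205.85
Difference = |$8,275.35 − $8,205.85| = $69.50

$69.50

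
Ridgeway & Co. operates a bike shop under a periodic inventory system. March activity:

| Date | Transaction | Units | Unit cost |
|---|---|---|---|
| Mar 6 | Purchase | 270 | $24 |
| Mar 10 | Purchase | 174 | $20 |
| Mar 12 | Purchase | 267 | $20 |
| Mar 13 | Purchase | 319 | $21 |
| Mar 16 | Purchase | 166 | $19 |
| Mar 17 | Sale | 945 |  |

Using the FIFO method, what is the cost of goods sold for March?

Mar 17, 945 sold [FIFO — oldest first]: 270 @ $24 + 174 @ $20 + 267 @ $20 + 234 @ $21 = $20,214
Ending inventory: 85 @ $21 + 166 @ $19 = $4,939

COGS = $20,214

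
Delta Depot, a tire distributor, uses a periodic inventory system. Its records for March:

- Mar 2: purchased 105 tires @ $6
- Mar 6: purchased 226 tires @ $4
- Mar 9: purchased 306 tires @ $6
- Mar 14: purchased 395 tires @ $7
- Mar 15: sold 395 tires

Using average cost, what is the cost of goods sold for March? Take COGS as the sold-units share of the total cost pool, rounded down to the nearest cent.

COGS = $2,348.18

Mar 15, sell 395: 395/1032 × $6,135.00 → $2,348.18
Ending inventory (cost pool remaining) = $3,786.82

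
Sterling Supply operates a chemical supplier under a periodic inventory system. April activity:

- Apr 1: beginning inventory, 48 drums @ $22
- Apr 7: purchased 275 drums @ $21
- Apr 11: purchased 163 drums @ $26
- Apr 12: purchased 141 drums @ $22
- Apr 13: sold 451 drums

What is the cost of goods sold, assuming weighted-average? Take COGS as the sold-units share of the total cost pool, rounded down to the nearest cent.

Apr 13, sell 451: 451/627 × $14,171.00 → $10,193.17
Ending inventory (cost pool remaining) = $3,977.83
Check: goods available $14,171.00 = COGS $10,193.17 + ending $3,977.83

COGS = $10,193.17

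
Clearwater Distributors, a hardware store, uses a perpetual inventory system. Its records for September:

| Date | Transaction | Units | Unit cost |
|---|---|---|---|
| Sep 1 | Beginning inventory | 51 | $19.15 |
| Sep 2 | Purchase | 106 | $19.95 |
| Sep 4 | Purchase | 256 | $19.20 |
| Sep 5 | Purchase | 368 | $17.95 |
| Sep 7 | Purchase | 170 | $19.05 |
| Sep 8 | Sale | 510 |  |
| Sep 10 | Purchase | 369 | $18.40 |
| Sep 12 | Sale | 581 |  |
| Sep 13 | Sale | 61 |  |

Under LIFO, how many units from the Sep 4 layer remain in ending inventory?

11

Sep 8, 510 sold [LIFO — newest first]: 170 @ $19.05 + 340 @ $17.95 = $9,341.50
Sep 12, 581 sold [LIFO — newest first]: 369 @ $18.40 + 28 @ $17.95 + 184 @ $19.20 = $10,825.00
Sep 13, 61 sold [LIFO — newest first]: 61 @ $19.20 = $1,171.20
Total COGS = $9,341.50 + $10,825.00 + $1,171.20 = $21,337.70
Ending inventory: 51 @ $19.15 + 106 @ $19.95 + 11 @ $19.20 = $3,302.55
Check: goods available $24,640.25 = COGS $21,337.70 + ending $3,302.55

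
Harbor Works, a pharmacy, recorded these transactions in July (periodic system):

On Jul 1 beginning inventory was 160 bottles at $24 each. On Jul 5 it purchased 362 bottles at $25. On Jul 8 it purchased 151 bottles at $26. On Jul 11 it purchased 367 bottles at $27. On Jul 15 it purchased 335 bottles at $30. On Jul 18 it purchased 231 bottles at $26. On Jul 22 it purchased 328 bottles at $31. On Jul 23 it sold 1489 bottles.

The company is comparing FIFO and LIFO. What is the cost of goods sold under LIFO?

COGS = $41,984

FIFO COGS: 160 @ $24 + 362 @ $25 + 151 @ $26 + 367 @ $27 + 335 @ $30 + 114 @ $26 = $39,739
LIFO COGS: 328 @ $31 + 231 @ $26 + 335 @ $30 + 367 @ $27 + 151 @ $26 + 77 @ $25 = $41,984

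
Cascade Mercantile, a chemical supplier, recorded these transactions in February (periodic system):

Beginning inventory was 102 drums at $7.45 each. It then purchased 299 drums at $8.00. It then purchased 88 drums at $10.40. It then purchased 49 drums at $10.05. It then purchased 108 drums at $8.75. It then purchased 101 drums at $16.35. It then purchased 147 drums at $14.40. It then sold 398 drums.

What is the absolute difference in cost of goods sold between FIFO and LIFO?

FIFO COGS: 102 @ $7.45 + 296 @ $8.00 = $3,127.90
LIFO COGS: 147 @ $14.40 + 101 @ $16.35 + 108 @ $8.75 + 42 @ $10.05 = $5,135.25
Difference = |$3,127.90 − $5,135.25| = $2,007.35

$2,007.35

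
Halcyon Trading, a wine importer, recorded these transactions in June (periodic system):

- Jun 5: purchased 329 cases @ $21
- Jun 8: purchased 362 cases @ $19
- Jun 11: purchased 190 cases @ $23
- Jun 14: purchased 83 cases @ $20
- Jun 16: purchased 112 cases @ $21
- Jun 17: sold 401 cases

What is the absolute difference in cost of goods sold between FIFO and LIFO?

$409

FIFO COGS: 329 @ $21 + 72 @ $19 = $8,277
LIFO COGS: 112 @ $21 + 83 @ $20 + 190 @ $23 + 16 @ $19 = $8,686
Difference = |$8,277 − $8,686| = $409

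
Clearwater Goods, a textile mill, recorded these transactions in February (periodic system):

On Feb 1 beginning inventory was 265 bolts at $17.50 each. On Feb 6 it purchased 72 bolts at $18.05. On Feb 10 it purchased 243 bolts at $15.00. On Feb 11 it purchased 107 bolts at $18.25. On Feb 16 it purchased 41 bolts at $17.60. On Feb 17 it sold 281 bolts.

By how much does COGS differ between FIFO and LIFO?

FIFO COGS: 265 @ $17.50 + 16 @ $18.05 = $4,926.30
LIFO COGS: 41 @ $17.60 + 107 @ $18.25 + 133 @ $15.00 = $4,669.35
Difference = |$4,926.30 − $4,669.35| = $256.95

$256.95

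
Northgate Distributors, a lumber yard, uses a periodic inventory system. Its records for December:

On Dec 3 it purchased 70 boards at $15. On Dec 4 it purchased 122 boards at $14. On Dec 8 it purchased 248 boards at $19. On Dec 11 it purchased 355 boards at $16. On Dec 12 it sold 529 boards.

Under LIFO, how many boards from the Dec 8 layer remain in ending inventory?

Dec 12, 529 sold [LIFO — newest first]: 355 @ $16 + 174 @ $19 = $8,986
Ending inventory: 70 @ $15 + 122 @ $14 + 74 @ $19 = $4,164

74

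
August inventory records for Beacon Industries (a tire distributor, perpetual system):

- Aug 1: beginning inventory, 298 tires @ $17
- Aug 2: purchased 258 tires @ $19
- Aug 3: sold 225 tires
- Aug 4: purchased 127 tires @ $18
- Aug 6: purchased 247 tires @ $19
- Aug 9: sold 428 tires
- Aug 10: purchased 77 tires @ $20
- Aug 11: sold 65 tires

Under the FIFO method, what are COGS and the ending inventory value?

COGS = $12,919; ending inventory = $5,568

Aug 3, 225 sold [FIFO — oldest first]: 225 @ $17 = $3,825
Aug 9, 428 sold [FIFO — oldest first]: 73 @ $17 + 258 @ $19 + 97 @ $18 = $7,889
Aug 11, 65 sold [FIFO — oldest first]: 30 @ $18 + 35 @ $19 = $1,205
Total COGS = $3,825 + $7,889 + $1,205 = $12,919
Ending inventory: 212 @ $19 + 77 @ $20 = $5,568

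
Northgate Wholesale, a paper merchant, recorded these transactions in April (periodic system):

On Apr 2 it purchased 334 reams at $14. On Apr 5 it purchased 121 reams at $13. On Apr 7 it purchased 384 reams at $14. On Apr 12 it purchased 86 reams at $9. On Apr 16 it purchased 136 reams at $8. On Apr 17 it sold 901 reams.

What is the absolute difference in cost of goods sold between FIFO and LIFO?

FIFO COGS: 334 @ $14 + 121 @ $13 + 384 @ $14 + 62 @ $9 = $12,183
LIFO COGS: 136 @ $8 + 86 @ $9 + 384 @ $14 + 121 @ $13 + 174 @ $14 = $11,247
Difference = |$12,183 − $11,247| = $936

$936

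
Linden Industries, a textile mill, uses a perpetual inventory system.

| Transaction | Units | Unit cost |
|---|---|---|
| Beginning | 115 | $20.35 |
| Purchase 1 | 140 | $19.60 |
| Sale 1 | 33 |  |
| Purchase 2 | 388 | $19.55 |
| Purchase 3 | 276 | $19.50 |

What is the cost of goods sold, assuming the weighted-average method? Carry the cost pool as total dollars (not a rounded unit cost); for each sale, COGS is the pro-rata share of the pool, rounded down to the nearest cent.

COGS = $657.96

After Beginning: 115 on hand, pool $2,340.25 (≈ $20.3500 each)
After Purchase 1: 255 on hand, pool $5,084.25 (≈ $19.9382 each)
Sale 1, sell 33: 33/255 × $5,084.25 → $657.96
After Purchase 2: 610 on hand, pool $12,011.69 (≈ $19.6913 each)
After Purchase 3: 886 on hand, pool $17,393.69 (≈ $19.6317 each)
Ending inventory (cost pool remaining) = $17,393.69
Check: goods available $18,051.65 = COGS $657.96 + ending $17,393.69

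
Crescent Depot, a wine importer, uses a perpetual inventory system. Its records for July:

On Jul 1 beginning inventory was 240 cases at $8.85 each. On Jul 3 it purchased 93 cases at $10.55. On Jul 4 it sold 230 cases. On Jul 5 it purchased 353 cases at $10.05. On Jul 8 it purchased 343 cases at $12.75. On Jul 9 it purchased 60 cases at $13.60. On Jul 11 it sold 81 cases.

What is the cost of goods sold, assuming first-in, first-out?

Jul 4, 230 sold [FIFO — oldest first]: 230 @ $8.85 = $2,035.50
Jul 11, 81 sold [FIFO — oldest first]: 10 @ $8.85 + 71 @ $10.55 = $837.55
Total COGS = $2,035.50 + $837.55 = $2,873.05
Ending inventory: 22 @ $10.55 + 353 @ $10.05 + 343 @ $12.75 + 60 @ $13.60 = $8,969.00

COGS = $2,873.05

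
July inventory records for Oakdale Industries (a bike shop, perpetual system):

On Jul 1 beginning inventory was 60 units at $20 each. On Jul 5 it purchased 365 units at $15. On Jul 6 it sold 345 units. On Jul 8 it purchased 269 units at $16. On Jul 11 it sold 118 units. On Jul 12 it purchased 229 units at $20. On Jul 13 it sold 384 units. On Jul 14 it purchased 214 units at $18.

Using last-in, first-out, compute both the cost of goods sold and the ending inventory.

COGS = $14,119; ending inventory = $5,292

Jul 6, 345 sold [LIFO — newest first]: 345 @ $15 = $5,175
Jul 11, 118 sold [LIFO — newest first]: 118 @ $16 = $1,888
Jul 13, 384 sold [LIFO — newest first]: 229 @ $20 + 151 @ $16 + 4 @ $15 = $7,056
Total COGS = $5,175 + $1,888 + $7,056 = $14,119
Ending inventory: 60 @ $20 + 16 @ $15 + 214 @ $18 = $5,292
Check: goods available $19,411 = COGS $14,119 + ending $5,292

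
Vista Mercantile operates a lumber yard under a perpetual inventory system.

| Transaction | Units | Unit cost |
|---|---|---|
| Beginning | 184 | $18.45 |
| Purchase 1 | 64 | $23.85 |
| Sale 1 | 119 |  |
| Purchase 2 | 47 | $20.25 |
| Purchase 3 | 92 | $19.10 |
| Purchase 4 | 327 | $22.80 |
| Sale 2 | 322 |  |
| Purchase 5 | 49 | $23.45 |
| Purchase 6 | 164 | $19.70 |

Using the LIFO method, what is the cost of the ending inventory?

Sale 1 (119) [LIFO — newest first]: 64 @ $23.85 + 55 @ $18.45 = $2,541.15
Sale 2 (322) [LIFO — newest first]: 322 @ $22.80 = $7,341.60
Total COGS = $2,541.15 + $7,341.60 = $9,882.75
Ending inventory: 129 @ $18.45 + 47 @ $20.25 + 92 @ $19.10 + 5 @ $22.80 + 49 @ $23.45 + 164 @ $19.70 = $9,582.85
Check: goods available $19,465.60 = COGS $9,882.75 + ending $9,582.85

Ending inventory = $9,582.85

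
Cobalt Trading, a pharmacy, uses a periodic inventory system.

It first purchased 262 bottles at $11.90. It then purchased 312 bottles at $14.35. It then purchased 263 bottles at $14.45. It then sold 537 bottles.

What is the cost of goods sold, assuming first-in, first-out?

COGS = $7,064.05

Sale 1 (537) [FIFO — oldest first]: 262 @ $11.90 + 275 @ $14.35 = $7,064.05
Ending inventory: 37 @ $14.35 + 263 @ $14.45 = $4,331.30
Check: goods available $11,395.35 = COGS $7,064.05 + ending $4,331.30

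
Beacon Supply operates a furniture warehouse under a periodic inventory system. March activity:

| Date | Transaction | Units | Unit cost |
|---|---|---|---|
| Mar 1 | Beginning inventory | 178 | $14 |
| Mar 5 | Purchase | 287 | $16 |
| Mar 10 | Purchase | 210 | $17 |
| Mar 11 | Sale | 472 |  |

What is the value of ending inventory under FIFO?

Mar 11, 472 sold [FIFO — oldest first]: 178 @ $14 + 287 @ $16 + 7 @ $17 = $7,203
Ending inventory: 203 @ $17 = $3,451
Check: goods available $10,654 = COGS $7,203 + ending $3,451

Ending inventory = $3,451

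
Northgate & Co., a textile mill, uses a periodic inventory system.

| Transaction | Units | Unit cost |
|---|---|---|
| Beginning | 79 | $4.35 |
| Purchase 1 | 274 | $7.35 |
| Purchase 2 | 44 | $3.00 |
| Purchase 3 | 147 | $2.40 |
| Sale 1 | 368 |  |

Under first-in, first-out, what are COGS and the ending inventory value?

Sale 1 (368) [FIFO — oldest first]: 79 @ $4.35 + 274 @ $7.35 + 15 @ $3.00 = $2,402.55
Ending inventory: 29 @ $3.00 + 147 @ $2.40 = $439.80

COGS = $2,402.55; ending inventory = $439.80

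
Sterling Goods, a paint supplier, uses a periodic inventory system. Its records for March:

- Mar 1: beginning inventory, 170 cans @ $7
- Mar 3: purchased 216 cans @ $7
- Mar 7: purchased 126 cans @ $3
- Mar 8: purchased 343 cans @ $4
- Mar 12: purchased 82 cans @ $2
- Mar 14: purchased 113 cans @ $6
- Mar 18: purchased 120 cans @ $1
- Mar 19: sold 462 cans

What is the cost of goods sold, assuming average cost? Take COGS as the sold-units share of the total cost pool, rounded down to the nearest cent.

COGS = $2,137.83

Mar 19, sell 462: 462/1170 × $5,414.00 → $2,137.83
Ending inventory (cost pool remaining) = $3,276.17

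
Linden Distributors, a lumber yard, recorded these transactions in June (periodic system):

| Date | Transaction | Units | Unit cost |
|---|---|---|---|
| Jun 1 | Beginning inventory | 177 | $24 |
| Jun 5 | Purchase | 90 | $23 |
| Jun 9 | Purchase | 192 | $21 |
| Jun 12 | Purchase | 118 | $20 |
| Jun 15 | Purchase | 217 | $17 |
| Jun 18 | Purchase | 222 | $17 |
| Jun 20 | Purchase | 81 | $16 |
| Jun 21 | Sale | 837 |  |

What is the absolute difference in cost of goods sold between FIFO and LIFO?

$1,818

FIFO COGS: 177 @ $24 + 90 @ $23 + 192 @ $21 + 118 @ $20 + 217 @ $17 + 43 @ $17 = $17,130
LIFO COGS: 81 @ $16 + 222 @ $17 + 217 @ $17 + 118 @ $20 + 192 @ $21 + 7 @ $23 = $15,312
Difference = |$17,130 − $15,312| = $1,818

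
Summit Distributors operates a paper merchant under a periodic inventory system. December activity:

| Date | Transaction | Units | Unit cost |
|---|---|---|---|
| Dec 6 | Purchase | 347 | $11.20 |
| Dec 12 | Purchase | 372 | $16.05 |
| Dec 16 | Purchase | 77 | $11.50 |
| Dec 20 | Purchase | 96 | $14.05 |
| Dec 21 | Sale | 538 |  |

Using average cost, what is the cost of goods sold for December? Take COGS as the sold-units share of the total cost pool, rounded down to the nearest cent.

Dec 21, sell 538: 538/892 × $12,091.30 → $7,292.73
Ending inventory (cost pool remaining) = $4,798.57

COGS = $7,292.73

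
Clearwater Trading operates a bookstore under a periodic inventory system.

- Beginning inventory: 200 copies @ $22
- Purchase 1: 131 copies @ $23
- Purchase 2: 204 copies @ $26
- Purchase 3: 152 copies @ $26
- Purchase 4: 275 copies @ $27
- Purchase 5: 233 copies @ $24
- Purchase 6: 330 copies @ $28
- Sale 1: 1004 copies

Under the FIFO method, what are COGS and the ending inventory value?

COGS = $25,102; ending inventory = $13,824

Sale 1 (1004) [FIFO — oldest first]: 200 @ $22 + 131 @ $23 + 204 @ $26 + 152 @ $26 + 275 @ $27 + 42 @ $24 = $25,102
Ending inventory: 191 @ $24 + 330 @ $28 = $13,824
Check: goods available $38,926 = COGS $25,102 + ending $13,824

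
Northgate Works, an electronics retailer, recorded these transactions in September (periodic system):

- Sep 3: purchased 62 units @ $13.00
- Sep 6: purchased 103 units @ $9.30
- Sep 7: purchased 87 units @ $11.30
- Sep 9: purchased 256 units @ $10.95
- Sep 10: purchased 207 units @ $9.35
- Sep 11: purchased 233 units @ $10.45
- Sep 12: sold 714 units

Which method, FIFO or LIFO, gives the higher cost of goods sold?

FIFO COGS: 62 @ $13.00 + 103 @ $9.30 + 87 @ $11.30 + 256 @ $10.95 + 206 @ $9.35 = $7,476.30
LIFO COGS: 233 @ $10.45 + 207 @ $9.35 + 256 @ $10.95 + 18 @ $11.30 = $7,376.90

FIFO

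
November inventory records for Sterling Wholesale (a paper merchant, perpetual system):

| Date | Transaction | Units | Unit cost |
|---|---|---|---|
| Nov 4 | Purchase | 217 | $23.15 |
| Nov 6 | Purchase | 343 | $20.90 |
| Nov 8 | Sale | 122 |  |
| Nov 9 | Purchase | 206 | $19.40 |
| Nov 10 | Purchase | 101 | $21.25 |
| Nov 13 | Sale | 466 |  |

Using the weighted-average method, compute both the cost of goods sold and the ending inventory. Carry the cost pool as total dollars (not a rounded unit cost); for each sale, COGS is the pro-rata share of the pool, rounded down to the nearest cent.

After Nov 4: 217 on hand, pool $5,023.55 (≈ $23.1500 each)
After Nov 6: 560 on hand, pool $12,192.25 (≈ $21.7719 each)
Nov 8, sell 122: 122/560 × $12,192.25 → $2,656.16
After Nov 9: 644 on hand, pool $13,532.49 (≈ $21.0132 each)
After Nov 10: 745 on hand, pool $15,678.74 (≈ $21.0453 each)
Nov 13, sell 466: 466/745 × $15,678.74 → $9,807.10
Total COGS = $2,656.16 + $9,807.10 = $12,463.26
Ending inventory (cost pool remaining) = $5,871.64

COGS = $12,463.26; ending inventory = $5,871.64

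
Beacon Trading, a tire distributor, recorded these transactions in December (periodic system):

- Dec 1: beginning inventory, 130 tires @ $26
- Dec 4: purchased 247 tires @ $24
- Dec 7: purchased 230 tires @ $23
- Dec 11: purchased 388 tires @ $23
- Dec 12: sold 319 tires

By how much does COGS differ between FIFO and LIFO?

FIFO COGS: 130 @ $26 + 189 @ $24 = $7,916
LIFO COGS: 319 @ $23 = $7,337
Difference = |$7,916 − $7,337| = $579

$579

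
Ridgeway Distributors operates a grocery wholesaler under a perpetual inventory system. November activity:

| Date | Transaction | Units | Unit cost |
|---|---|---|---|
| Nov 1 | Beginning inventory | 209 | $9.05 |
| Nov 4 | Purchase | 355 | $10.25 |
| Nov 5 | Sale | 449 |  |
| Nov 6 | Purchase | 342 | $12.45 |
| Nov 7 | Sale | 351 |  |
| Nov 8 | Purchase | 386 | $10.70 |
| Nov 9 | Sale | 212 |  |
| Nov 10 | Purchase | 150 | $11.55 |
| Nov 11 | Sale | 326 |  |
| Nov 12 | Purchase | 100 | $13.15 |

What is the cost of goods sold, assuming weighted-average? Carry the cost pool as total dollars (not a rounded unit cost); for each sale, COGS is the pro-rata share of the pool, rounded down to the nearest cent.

COGS = $14,491.33

After Nov 1: 209 on hand, pool $1,891.45 (≈ $9.0500 each)
After Nov 4: 564 on hand, pool $5,530.20 (≈ $9.8053 each)
Nov 5, sell 449: 449/564 × $5,530.20 → $4,402.58
After Nov 6: 457 on hand, pool $5,385.52 (≈ $11.7845 each)
Nov 7, sell 351: 351/457 × $5,385.52 → $4,136.36
After Nov 8: 492 on hand, pool $5,379.36 (≈ $10.9337 each)
Nov 9, sell 212: 212/492 × $5,379.36 → $2,317.93
After Nov 10: 430 on hand, pool $4,793.93 (≈ $11.1487 each)
Nov 11, sell 326: 326/430 × $4,793.93 → $3,634.46
After Nov 12: 204 on hand, pool $2,474.47 (≈ $12.1298 each)
Total COGS = $4,402.58 + $4,136.36 + $2,317.93 + $3,634.46 = $14,491.33
Ending inventory (cost pool remaining) = $2,474.47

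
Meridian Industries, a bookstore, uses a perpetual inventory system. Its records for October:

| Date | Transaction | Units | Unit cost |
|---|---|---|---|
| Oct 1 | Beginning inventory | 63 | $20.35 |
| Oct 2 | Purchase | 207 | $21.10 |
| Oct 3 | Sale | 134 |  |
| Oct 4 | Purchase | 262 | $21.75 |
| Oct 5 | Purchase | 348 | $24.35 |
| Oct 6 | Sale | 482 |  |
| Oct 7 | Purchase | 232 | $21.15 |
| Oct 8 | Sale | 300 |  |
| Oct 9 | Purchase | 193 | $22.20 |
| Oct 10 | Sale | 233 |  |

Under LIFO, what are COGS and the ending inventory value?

COGS = $25,756.10; ending inventory = $3,257.35

Oct 3, 134 sold [LIFO — newest first]: 134 @ $21.10 = $2,827.40
Oct 6, 482 sold [LIFO — newest first]: 348 @ $24.35 + 134 @ $21.75 = $11,388.30
Oct 8, 300 sold [LIFO — newest first]: 232 @ $21.15 + 68 @ $21.75 = $6,385.80
Oct 10, 233 sold [LIFO — newest first]: 193 @ $22.20 + 40 @ $21.75 = $5,154.60
Total COGS = $2,827.40 + $11,388.30 + $6,385.80 + $5,154.60 = $25,756.10
Ending inventory: 63 @ $20.35 + 73 @ $21.10 + 20 @ $21.75 = $3,257.35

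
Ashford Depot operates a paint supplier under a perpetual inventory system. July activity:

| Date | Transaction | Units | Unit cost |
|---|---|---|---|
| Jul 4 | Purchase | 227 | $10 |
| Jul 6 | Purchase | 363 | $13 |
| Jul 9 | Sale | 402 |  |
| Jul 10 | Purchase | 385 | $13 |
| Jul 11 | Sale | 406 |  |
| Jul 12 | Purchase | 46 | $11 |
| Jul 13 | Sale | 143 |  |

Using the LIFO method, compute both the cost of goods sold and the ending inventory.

COGS = $11,800; ending inventory = $700

Jul 9, 402 sold [LIFO — newest first]: 363 @ $13 + 39 @ $10 = $5,109
Jul 11, 406 sold [LIFO — newest first]: 385 @ $13 + 21 @ $10 = $5,215
Jul 13, 143 sold [LIFO — newest first]: 46 @ $11 + 97 @ $10 = $1,476
Total COGS = $5,109 + $5,215 + $1,476 = $11,800
Ending inventory: 70 @ $10 = $700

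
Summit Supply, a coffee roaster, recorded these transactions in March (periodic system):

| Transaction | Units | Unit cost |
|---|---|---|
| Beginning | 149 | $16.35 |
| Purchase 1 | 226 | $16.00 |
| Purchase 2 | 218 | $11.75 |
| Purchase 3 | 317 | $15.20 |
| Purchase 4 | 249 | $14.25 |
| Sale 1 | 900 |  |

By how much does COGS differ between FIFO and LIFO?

$495.90

FIFO COGS: 149 @ $16.35 + 226 @ $16.00 + 218 @ $11.75 + 307 @ $15.20 = $13,280.05
LIFO COGS: 249 @ $14.25 + 317 @ $15.20 + 218 @ $11.75 + 116 @ $16.00 = $12,784.15
Difference = |$13,280.05 − $12,784.15| = $495.90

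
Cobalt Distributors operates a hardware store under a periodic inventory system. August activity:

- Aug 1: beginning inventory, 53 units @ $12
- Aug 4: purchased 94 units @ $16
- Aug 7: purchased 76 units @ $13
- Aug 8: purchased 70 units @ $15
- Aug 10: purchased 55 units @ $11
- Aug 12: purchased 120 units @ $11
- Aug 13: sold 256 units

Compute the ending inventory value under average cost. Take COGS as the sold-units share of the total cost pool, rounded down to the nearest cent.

Aug 13, sell 256: 256/468 × $6,103.00 → $3,338.39
Ending inventory (cost pool remaining) = $2,764.61
Check: goods available $6,103.00 = COGS $3,338.39 + ending $2,764.61

Ending inventory = $2,764.61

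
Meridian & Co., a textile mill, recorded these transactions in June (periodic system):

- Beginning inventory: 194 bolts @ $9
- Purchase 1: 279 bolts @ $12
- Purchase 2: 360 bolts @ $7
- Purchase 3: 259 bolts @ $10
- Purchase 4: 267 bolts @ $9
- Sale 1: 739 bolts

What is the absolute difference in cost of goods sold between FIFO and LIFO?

FIFO COGS: 194 @ $9 + 279 @ $12 + 266 @ $7 = $6,956
LIFO COGS: 267 @ $9 + 259 @ $10 + 213 @ $7 = $6,484
Difference = |$6,956 − $6,484| = $472

$472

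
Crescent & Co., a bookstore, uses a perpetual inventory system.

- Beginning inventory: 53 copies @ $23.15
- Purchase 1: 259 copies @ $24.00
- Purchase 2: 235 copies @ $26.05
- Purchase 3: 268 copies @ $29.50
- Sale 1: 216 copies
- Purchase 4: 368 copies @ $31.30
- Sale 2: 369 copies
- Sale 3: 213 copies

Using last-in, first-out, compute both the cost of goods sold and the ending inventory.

Sale 1 (216) [LIFO — newest first]: 216 @ $29.50 = $6,372.00
Sale 2 (369) [LIFO — newest first]: 368 @ $31.30 + 1 @ $29.50 = $11,547.90
Sale 3 (213) [LIFO — newest first]: 51 @ $29.50 + 162 @ $26.05 = $5,724.60
Total COGS = $6,372.00 + $11,547.90 + $5,724.60 = $23,644.50
Ending inventory: 53 @ $23.15 + 259 @ $24.00 + 73 @ $26.05 = $9,344.60

COGS = $23,644.50; ending inventory = $9,344.60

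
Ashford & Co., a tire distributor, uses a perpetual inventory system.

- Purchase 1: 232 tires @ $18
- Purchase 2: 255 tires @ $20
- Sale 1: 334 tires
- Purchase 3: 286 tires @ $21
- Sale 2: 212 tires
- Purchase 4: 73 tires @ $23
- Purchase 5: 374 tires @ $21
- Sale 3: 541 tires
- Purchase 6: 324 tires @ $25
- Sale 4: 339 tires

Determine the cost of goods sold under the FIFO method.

Sale 1 (334) [FIFO — oldest first]: 232 @ $18 + 102 @ $20 = $6,216
Sale 2 (212) [FIFO — oldest first]: 153 @ $20 + 59 @ $21 = $4,299
Sale 3 (541) [FIFO — oldest first]: 227 @ $21 + 73 @ $23 + 241 @ $21 = $11,507
Sale 4 (339) [FIFO — oldest first]: 133 @ $21 + 206 @ $25 = $7,943
Total COGS = $6,216 + $4,299 + $11,507 + $7,943 = $29,965
Ending inventory: 118 @ $25 = $2,950

COGS = $29,965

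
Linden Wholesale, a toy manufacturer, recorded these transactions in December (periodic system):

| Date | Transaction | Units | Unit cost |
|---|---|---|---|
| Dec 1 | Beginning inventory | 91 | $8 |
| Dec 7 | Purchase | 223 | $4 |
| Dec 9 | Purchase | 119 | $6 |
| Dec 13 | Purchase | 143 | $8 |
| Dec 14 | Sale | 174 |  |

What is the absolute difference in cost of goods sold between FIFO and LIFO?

FIFO COGS: 91 @ $8 + 83 @ $4 = $1,060
LIFO COGS: 143 @ $8 + 31 @ $6 = $1,330
Difference = |$1,060 − $1,330| = $270

$270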